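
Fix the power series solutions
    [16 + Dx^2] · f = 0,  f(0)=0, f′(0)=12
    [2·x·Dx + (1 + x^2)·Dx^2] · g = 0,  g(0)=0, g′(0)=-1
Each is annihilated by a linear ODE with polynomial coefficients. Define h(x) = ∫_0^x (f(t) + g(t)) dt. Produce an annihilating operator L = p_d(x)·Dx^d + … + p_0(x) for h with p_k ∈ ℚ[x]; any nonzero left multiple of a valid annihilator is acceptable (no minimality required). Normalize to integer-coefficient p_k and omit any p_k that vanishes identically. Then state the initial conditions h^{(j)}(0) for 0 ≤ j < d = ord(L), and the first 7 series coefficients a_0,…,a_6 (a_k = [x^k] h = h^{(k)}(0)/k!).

f: a_k = 0, 12, 0, -32, 0, 128/5, 0, …
g: a_k = 0, -1, 0, 1/3, 0, -1/5, 0, …
L₀ := lclm(L_f,L_g); ord L₀ ≤ 2+2.
Integrate: L := L₀·Dx.
L = (64·x + 704·x^3 + 256·x^5)·Dx^2 + (112 + 416·x^2 + 432·x^4 + 128·x^6)·Dx^3 + (4·x + 44·x^3 + 16·x^5)·Dx^4 + (7 + 26·x^2 + 27·x^4 + 8·x^6)·Dx^5  (order 5).
h: a_k = 0, 0, 11/2, 0, -95/12, 0, 127/30, …
ICs: h(0) = 0, h′(0) = 0, h′′(0) = 11, h′′′(0) = 0, h′′′′(0) = -190.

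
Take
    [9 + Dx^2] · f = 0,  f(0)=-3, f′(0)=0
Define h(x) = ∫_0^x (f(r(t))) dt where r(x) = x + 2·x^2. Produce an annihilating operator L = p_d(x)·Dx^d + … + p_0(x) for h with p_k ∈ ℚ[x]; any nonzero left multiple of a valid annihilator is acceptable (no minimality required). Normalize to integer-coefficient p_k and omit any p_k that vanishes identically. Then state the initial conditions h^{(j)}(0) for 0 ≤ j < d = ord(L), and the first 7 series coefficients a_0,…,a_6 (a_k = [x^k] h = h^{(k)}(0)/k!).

f: a_k = -3, 0, 27/2, 0, -81/8, 0, 243/80, …
L₀ from L_f via x↦r, Dx↦r'^{-1}Dx.
h=∫h₀ ⇒ L = L₀·Dx.
L = (9 + 108·x + 432·x^2 + 576·x^3)·Dx - 4·Dx^2 + (1 + 4·x)·Dx^3  (order 3).
h: a_k = 0, -3, 0, 9/2, 27/2, 351/40, -27/2, …
ICs: h(0) = 0, h′(0) = -3, h′′(0) = 0.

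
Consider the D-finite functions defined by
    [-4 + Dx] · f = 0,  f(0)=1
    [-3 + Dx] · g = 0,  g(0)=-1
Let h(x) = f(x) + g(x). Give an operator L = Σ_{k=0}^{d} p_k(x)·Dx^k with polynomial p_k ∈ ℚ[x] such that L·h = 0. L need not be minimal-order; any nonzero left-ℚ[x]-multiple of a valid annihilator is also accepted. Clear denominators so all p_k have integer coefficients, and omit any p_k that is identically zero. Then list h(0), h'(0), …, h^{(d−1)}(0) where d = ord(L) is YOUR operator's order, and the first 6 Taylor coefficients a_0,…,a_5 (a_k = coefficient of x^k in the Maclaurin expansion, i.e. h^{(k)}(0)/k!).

f: a_k = 1, 4, 8, 32/3, 32/3, 128/15, …
g: a_k = -1, -3, -9/2, -9/2, -27/8, -81/40, …
Weyl lclm of L_f,L_g ⇒ L₀ (ord ≤ 2).
L = 12 - 7·Dx + Dx^2  (order 2).
h: a_k = 0, 1, 7/2, 37/6, 175/24, 781/120, …
ICs: h(0) = 0, h′(0) = 1.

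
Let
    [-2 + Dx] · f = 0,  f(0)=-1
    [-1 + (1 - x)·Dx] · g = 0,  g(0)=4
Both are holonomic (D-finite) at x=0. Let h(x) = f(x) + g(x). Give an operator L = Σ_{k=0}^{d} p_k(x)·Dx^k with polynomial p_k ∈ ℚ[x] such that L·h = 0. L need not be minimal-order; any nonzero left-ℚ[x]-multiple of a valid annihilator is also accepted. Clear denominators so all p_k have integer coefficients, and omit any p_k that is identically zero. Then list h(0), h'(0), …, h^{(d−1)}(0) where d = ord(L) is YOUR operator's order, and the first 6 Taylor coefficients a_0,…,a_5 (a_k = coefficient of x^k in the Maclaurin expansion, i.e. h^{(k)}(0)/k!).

L = 4·x + (2 - 8·x + 4·x^2)·Dx + (-1 + 3·x - 2·x^2)·Dx^2  (order 2).
h: a_k = 3, 2, 2, 8/3, 10/3, 56/15, …
ICs: h(0) = 3, h′(0) = 2.

f: a_k = -1, -2, -2, -4/3, -2/3, -4/15, …
g: a_k = 4, 4, 4, 4, 4, 4, …
h₀=f+g: left-lcm gives L₀, ord ≤ 2.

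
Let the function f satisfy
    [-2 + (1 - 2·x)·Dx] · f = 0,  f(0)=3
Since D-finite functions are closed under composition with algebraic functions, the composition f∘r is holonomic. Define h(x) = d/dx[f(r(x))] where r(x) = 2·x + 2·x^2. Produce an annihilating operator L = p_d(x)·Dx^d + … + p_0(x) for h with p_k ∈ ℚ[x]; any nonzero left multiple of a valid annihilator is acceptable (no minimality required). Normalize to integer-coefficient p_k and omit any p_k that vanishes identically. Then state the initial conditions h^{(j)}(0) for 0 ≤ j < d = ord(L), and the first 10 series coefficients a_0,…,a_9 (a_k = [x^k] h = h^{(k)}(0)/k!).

L = (10 + 24·x + 24·x^2) + (-1 + 2·x + 12·x^2 + 8·x^3)·Dx  (order 1).
h: a_k = 12, 120, 864, 5568, 33600, 194688, 1096704, 6051840, 32873472, 176363520, …
ICs: h(0) = 12.

f: a_k = 3, 6, 12, 24, 48, 96, 192, 384, 768, 1536, …
Change of var in L_f (x↦r) gives L₀.
Derive L from L₀ (diff closure).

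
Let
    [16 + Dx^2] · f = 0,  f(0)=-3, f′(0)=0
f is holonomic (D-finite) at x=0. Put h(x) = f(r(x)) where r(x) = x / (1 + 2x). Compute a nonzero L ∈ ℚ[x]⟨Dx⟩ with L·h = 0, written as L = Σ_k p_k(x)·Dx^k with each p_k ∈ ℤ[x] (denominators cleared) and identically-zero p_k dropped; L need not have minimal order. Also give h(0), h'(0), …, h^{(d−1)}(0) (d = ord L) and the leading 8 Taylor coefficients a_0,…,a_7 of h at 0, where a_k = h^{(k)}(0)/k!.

f: a_k = -3, 0, 24, 0, -32, 0, 256/15, 0, …
Substitute x→r, Dx→(1/r')Dx; clear ⇒ L₀.
L = 16 + (4 + 24·x + 48·x^2 + 32·x^3)·Dx + (1 + 8·x + 24·x^2 + 32·x^3 + 16·x^4)·Dx^2  (order 2).
h: a_k = -3, 0, 24, -96, 256, -512, 9856/15, 1536/5, …
ICs: h(0) = -3, h′(0) = 0.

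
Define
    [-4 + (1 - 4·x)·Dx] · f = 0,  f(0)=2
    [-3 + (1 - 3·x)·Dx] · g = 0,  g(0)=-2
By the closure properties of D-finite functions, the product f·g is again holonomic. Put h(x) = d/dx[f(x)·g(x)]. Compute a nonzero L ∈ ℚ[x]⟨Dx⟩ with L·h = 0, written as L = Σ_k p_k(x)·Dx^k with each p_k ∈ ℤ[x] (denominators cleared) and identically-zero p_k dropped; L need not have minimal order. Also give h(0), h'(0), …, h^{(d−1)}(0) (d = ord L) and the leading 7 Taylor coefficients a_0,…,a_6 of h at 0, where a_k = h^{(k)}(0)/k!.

L = (74 - 504·x + 864·x^2) + (-7 + 73·x - 252·x^2 + 288·x^3)·Dx  (order 1).
h: a_k = -28, -296, -2100, -12496, -67340, -340728, -1651300, …
ICs: h(0) = -28.

f: a_k = 2, 8, 32, 128, 512, 2048, 8192, …
g: a_k = -2, -6, -18, -54, -162, -486, -1458, …
Sym-product of L_f,L_g gives L₀ (≤ ord 1).
Derive L from L₀ (diff closure).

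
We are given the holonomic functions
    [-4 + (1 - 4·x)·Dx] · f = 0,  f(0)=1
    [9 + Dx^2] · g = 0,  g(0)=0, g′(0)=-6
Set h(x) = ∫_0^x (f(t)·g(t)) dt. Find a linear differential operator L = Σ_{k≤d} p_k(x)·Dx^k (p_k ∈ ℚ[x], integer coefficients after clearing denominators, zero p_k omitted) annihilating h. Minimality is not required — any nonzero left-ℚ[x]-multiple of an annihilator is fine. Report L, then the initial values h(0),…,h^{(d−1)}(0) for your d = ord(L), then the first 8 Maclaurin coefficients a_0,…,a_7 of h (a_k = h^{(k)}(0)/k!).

f: a_k = 1, 4, 16, 64, 256, 1024, 4096, 16384, …
g: a_k = 0, -6, 0, 9, 0, -81/20, 0, 243/280, …
h₀=f·g: eliminate ⇒ L₀, order ≤ 1·2.
h=∫₀ˣh₀: take L = L₀·Dx.
L = (-9 + 36·x)·Dx + 8·Dx^2 + (-1 + 4·x)·Dx^3  (order 3).
h: a_k = 0, 0, -3, -8, -87/4, -348/5, -9307/40, -27921/35, …
ICs: h(0) = 0, h′(0) = 0, h′′(0) = -6.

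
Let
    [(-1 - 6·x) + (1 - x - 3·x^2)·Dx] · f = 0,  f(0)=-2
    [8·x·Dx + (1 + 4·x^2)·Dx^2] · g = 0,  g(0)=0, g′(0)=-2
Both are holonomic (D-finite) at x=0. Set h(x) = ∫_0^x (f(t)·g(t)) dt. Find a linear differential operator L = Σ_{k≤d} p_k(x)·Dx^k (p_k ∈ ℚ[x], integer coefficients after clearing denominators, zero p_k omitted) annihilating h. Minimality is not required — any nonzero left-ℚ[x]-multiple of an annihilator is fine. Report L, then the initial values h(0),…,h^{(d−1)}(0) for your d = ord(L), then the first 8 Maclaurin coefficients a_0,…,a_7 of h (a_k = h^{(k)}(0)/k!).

f: a_k = -2, -2, -8, -14, -38, -80, -194, -434, …
g: a_k = 0, -2, 0, 8/3, 0, -32/5, 0, 128/7, …
h₀=f·g: eliminate ⇒ L₀, order ≤ 1·2.
Integrate: L := L₀·Dx.
L = (6 + 8·x + 72·x^2)·Dx + (2 + 4·x + 16·x^2 + 72·x^3)·Dx^2 + (-1 + x - x^2 + 4·x^3 + 12·x^4)·Dx^3  (order 3).
h: a_k = 0, 0, 2, 4/3, 8/3, 68/15, 506/45, 2032/105, …
ICs: h(0) = 0, h′(0) = 0, h′′(0) = 4.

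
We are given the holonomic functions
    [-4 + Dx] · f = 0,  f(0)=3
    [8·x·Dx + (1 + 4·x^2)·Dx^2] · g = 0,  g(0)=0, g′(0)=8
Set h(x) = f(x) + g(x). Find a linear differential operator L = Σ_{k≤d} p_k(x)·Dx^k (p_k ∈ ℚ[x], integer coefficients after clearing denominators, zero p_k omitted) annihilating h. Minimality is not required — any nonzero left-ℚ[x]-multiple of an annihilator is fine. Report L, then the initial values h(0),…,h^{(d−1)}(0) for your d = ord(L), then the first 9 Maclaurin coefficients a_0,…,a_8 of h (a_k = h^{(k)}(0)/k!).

f: a_k = 3, 12, 24, 32, 32, 128/5, 256/15, 1024/105, 512/105, …
g: a_k = 0, 8, 0, -32/3, 0, 128/5, 0, -512/7, 0, …
h₀=f+g: left-lcm gives L₀, ord ≤ 3.
L = (8 - 32·x - 96·x^2 - 128·x^3)·Dx + (-6 - 8·x^2 - 64·x^4)·Dx^2 + (1 + 2·x + 8·x^2 + 8·x^3 + 16·x^4)·Dx^3  (order 3).
h: a_k = 3, 20, 24, 64/3, 32, 256/5, 256/15, -6656/105, 512/105, …
ICs: h(0) = 3, h′(0) = 20, h′′(0) = 48.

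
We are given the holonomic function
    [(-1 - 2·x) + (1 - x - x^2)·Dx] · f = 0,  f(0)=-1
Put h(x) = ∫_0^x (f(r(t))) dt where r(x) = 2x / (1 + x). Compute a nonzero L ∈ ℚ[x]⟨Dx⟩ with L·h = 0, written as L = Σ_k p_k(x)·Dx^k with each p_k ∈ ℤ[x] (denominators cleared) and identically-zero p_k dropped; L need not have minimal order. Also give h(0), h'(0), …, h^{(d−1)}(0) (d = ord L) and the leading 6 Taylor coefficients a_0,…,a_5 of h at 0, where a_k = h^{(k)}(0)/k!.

f: a_k = -1, -1, -2, -3, -5, -8, …
L₀ from L_f via x↦r, Dx↦r'^{-1}Dx.
∫: right-multiply L₀ by Dx.
L = (2 + 10·x)·Dx + (-1 - x + 5·x^2 + 5·x^3)·Dx^2  (order 2).
h: a_k = 0, -1, -1, -2, -5/2, -6, …
ICs: h(0) = 0, h′(0) = -1.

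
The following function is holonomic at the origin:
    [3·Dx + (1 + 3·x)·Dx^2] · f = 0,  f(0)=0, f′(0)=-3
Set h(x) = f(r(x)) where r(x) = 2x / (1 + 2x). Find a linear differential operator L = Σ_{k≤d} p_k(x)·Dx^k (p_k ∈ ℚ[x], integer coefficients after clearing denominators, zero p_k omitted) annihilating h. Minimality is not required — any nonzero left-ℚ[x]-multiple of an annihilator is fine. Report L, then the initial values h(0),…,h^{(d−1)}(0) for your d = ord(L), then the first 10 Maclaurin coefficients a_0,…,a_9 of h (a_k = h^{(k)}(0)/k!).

f: a_k = 0, -3, 9/2, -9, 81/4, -243/5, 243/2, -2187/7, 6561/8, -2187, …
Substitute x→r, Dx→(1/r')Dx; clear ⇒ L₀.
L = (10 + 32·x)·Dx + (1 + 10·x + 16·x^2)·Dx^2  (order 2).
h: a_k = 0, -6, 30, -168, 1020, -32736/5, 43680, -2097024/7, 2097120, -14913024, …
ICs: h(0) = 0, h′(0) = -6.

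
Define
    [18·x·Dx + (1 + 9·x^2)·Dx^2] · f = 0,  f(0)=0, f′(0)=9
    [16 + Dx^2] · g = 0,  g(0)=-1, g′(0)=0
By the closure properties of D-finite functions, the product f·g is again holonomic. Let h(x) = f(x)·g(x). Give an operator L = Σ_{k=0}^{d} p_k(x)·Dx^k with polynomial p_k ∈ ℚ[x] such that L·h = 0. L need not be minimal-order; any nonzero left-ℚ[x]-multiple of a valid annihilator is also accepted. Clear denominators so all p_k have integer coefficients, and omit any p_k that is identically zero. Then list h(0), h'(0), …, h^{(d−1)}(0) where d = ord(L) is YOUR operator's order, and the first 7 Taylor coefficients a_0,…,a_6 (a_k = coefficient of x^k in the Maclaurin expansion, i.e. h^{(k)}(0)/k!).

f: a_k = 0, 9, 0, -27, 0, 729/5, 0, …
g: a_k = -1, 0, 8, 0, -32/3, 0, 256/45, …
h₀=f·g: eliminate ⇒ L₀, order ≤ 2·2.
L = (20800 + 494784·x^2 + 2923776·x^4 + 11943936·x^6 + 26873856·x^8) + (19584·x + 342144·x^3 + 2239488·x^5 + 6718464·x^7)·Dx + (1700 + 42732·x^2 + 318816·x^4 + 1492992·x^6 + 3359232·x^8)·Dx^2 + (1224·x + 21384·x^3 + 139968·x^5 + 419904·x^7)·Dx^3 + (25 + 738·x^2 + 8505·x^4 + 46656·x^6 + 104976·x^8)·Dx^4  (order 4).
h: a_k = 0, -9, 0, 99, 0, -2289/5, 0, …
ICs: h(0) = 0, h′(0) = -9, h′′(0) = 0, h′′′(0) = 594.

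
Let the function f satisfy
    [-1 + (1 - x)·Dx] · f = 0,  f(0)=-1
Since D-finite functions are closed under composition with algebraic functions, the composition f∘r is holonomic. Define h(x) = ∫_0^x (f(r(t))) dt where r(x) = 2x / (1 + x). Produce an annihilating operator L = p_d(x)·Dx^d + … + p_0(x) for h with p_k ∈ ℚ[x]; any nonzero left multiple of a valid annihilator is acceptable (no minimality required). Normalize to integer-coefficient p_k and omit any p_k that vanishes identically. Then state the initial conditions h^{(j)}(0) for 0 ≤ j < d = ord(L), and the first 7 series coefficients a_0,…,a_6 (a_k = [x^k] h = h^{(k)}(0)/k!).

L = 2·Dx + (-1 + x^2)·Dx^2  (order 2).
h: a_k = 0, -1, -1, -2/3, -1/2, -2/5, -1/3, …
ICs: h(0) = 0, h′(0) = -1.

f: a_k = -1, -1, -1, -1, -1, -1, -1, …
f∘r: x↦r, Dx↦Dx/r' in L_f ⇒ L₀.
h=∫h₀ ⇒ L = L₀·Dx.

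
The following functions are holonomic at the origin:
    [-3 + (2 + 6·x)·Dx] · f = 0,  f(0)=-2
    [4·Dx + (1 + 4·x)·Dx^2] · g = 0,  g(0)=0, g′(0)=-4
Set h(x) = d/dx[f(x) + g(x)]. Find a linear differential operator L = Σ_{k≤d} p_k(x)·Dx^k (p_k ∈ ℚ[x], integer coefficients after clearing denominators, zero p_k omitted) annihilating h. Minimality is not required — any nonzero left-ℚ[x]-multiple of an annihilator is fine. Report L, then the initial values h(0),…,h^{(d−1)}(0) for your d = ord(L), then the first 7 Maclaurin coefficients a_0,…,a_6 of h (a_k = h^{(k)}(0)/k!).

L = (84 + 144·x) + (101 + 552·x + 720·x^2)·Dx + (10 + 94·x + 288·x^2 + 288·x^3)·Dx^2  (order 2).
h: a_k = -7, 41/2, -593/8, 4501/16, -139577/128, 1094503/256, -17282413/1024, …
ICs: h(0) = -7, h′(0) = 41/2.

f: a_k = -2, -3, 9/4, -27/8, 405/64, -1701/128, 15309/512, …
g: a_k = 0, -4, 8, -64/3, 64, -1024/5, 2048/3, …
h₀=f+g: left-lcm gives L₀, ord ≤ 3.
h=h₀': d/dx-closure on L₀ ⇒ L.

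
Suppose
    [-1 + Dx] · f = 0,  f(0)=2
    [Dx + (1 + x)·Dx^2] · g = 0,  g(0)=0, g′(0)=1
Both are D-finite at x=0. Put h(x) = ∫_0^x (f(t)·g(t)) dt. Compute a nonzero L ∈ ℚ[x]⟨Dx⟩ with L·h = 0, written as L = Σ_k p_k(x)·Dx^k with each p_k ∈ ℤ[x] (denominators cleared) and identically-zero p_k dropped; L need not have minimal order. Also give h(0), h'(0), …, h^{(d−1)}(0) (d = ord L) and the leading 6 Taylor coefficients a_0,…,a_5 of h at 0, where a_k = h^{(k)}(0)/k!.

L = x·Dx + (-1 - 2·x)·Dx^2 + (1 + x)·Dx^3  (order 3).
h: a_k = 0, 0, 1, 1/3, 1/6, 0, …
ICs: h(0) = 0, h′(0) = 0, h′′(0) = 2.

f: a_k = 2, 2, 1, 1/3, 1/12, 1/60, …
g: a_k = 0, 1, -1/2, 1/3, -1/4, 1/5, …
L₀ := L_f ⊗_s L_g (sym. prod.), ord ≤ 2.
h=∫₀ˣh₀: take L = L₀·Dx.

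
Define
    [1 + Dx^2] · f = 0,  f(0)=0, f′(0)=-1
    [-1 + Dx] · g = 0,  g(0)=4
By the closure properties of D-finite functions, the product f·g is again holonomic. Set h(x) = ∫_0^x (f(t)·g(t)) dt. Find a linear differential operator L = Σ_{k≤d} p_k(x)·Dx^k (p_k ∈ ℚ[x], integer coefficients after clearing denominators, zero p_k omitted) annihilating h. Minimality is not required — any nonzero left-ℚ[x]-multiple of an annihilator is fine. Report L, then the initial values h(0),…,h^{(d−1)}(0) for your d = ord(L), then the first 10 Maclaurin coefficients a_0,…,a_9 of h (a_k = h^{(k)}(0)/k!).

L = 2·Dx - 2·Dx^2 + Dx^3  (order 3).
h: a_k = 0, 0, -2, -4/3, -1/3, 0, 1/45, 2/315, 1/1260, 0, …
ICs: h(0) = 0, h′(0) = 0, h′′(0) = -4.

f: a_k = 0, -1, 0, 1/6, 0, -1/120, 0, 1/5040, 0, -1/362880, …
g: a_k = 4, 4, 2, 2/3, 1/6, 1/30, 1/180, 1/1260, 1/10080, 1/90720, …
Sym-product of L_f,L_g gives L₀ (≤ ord 2).
h=∫h₀ ⇒ L = L₀·Dx.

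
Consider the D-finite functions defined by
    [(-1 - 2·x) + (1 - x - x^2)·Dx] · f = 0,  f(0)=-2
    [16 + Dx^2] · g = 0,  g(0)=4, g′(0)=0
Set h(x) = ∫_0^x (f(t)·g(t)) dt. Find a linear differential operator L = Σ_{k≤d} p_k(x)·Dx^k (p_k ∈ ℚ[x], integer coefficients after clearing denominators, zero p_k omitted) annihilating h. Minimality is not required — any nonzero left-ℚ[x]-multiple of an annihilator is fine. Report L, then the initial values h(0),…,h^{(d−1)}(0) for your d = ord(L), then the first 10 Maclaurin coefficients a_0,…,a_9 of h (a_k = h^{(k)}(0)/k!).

L = (-14 + 16·x + 16·x^2)·Dx + (2 + 4·x)·Dx^2 + (-1 + x + x^2)·Dx^3  (order 3).
h: a_k = 0, -8, -4, 16, 10, 8/15, 64/9, 584/45, 751/45, 22192/945, …
ICs: h(0) = 0, h′(0) = -8, h′′(0) = -8.

f: a_k = -2, -2, -4, -6, -10, -16, -26, -42, -68, -110, …
g: a_k = 4, 0, -32, 0, 128/3, 0, -1024/45, 0, 2048/315, 0, …
h₀=f·g: eliminate ⇒ L₀, order ≤ 1·2.
h=∫₀ˣh₀: take L = L₀·Dx.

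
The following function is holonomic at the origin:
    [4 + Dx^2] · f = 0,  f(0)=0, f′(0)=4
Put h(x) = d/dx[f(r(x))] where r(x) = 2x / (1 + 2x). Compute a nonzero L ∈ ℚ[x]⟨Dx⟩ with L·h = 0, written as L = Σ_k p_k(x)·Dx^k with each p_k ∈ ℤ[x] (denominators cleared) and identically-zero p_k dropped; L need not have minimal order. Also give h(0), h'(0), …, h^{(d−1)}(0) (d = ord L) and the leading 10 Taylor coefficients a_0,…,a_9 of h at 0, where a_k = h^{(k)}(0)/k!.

L = (40 + 96·x + 96·x^2) + (12 + 72·x + 144·x^2 + 96·x^3)·Dx + (1 + 8·x + 24·x^2 + 32·x^3 + 16·x^4)·Dx^2  (order 2).
h: a_k = 8, -32, 32, 256, -5504/3, 7680, -1131008/45, 3104768/45, -50444288/315, 18735104/63, …
ICs: h(0) = 8, h′(0) = -32.

f: a_k = 0, 4, 0, -8/3, 0, 8/15, 0, -16/315, 0, 8/2835, …
Change of var in L_f (x↦r) gives L₀.
h₀' ⇒ L via d/dx closure of L₀.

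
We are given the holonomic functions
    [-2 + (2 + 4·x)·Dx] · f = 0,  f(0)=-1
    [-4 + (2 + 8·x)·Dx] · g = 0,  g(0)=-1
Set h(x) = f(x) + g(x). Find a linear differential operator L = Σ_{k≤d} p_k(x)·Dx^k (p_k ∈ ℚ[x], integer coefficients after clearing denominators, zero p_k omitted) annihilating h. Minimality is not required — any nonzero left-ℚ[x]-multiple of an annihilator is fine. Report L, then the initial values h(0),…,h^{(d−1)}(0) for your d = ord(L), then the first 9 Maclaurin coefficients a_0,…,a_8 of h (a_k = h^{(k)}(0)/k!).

L = -2 + (3 + 8·x)·Dx + (1 + 6·x + 8·x^2)·Dx^2  (order 2).
h: a_k = -2, -3, 5/2, -9/2, 85/8, -231/8, 1365/16, -4257/16, 110253/128, …
ICs: h(0) = -2, h′(0) = -3.

f: a_k = -1, -1, 1/2, -1/2, 5/8, -7/8, 21/16, -33/16, 429/128, …
g: a_k = -1, -2, 2, -4, 10, -28, 84, -264, 858, …
f+g: L₀ = lclm(L_f,L_g), ord ≤ 1+1.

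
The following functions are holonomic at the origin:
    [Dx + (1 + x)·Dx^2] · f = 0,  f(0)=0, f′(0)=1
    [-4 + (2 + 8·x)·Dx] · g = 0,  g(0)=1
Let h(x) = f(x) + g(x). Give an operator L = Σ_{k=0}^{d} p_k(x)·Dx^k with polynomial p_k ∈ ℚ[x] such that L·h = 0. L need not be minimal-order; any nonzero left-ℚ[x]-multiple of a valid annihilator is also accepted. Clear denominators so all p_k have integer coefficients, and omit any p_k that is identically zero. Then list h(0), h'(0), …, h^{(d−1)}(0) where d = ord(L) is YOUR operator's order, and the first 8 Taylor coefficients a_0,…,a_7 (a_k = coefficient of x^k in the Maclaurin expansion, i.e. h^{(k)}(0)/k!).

f: a_k = 0, 1, -1/2, 1/3, -1/4, 1/5, -1/6, 1/7, …
g: a_k = 1, 2, -2, 4, -10, 28, -84, 264, …
L₀ := lclm(L_f,L_g); ord L₀ ≤ 2+1.
L = (-8 + 4·x)·Dx + (-10 - 8·x + 20·x^2)·Dx^2 + (-1 - 3·x + 6·x^2 + 8·x^3)·Dx^3  (order 3).
h: a_k = 1, 3, -5/2, 13/3, -41/4, 141/5, -505/6, 1849/7, …
ICs: h(0) = 1, h′(0) = 3, h′′(0) = -5.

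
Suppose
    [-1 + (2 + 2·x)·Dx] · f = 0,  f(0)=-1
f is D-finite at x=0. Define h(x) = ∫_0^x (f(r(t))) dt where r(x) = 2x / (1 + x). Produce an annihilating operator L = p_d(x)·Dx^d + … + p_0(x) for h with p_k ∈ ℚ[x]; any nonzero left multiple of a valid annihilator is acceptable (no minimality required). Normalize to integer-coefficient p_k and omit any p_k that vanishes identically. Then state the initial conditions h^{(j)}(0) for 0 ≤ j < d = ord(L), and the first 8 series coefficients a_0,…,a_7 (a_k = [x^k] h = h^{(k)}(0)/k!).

f: a_k = -1, -1/2, 1/8, -1/16, 5/128, -7/256, 21/1024, -33/2048, …
Change of var in L_f (x↦r) gives L₀.
∫: right-multiply L₀ by Dx.
L = -Dx + (1 + 4·x + 3·x^2)·Dx^2  (order 2).
h: a_k = 0, -1, -1/2, 1/2, -5/8, 37/40, -25/16, 327/112, …
ICs: h(0) = 0, h′(0) = -1.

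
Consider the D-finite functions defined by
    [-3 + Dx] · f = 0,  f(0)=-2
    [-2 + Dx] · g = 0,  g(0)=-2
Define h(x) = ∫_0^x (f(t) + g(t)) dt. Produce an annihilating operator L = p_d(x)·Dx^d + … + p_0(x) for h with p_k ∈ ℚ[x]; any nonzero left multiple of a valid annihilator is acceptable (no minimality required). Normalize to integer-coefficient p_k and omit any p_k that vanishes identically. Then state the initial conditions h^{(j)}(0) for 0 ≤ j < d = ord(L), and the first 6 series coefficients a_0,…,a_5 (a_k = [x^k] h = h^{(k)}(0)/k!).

f: a_k = -2, -6, -9, -9, -27/4, -81/20, …
g: a_k = -2, -4, -4, -8/3, -4/3, -8/15, …
Sum ⇒ L₀ = lclm(L_f,L_g) in ℚ(x)⟨Dx⟩.
h=∫h₀ ⇒ L = L₀·Dx.
L = 6·Dx - 5·Dx^2 + Dx^3  (order 3).
h: a_k = 0, -4, -5, -13/3, -35/12, -97/60, …
ICs: h(0) = 0, h′(0) = -4, h′′(0) = -10.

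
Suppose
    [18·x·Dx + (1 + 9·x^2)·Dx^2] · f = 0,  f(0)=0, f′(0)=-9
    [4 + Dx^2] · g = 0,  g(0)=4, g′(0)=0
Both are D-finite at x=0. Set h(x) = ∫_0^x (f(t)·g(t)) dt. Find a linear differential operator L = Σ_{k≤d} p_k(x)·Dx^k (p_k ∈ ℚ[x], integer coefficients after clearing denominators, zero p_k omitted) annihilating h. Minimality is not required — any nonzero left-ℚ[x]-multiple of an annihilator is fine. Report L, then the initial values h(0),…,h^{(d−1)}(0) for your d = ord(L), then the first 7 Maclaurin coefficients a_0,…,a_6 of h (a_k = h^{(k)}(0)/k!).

L = (2080 + 50256·x^2 + 89424·x^4 + 186624·x^6 + 419904·x^8)·Dx + (3168·x + 38880·x^3 + 139968·x^5 + 419904·x^7)·Dx^2 + (572 + 13788·x^2 + 33048·x^4 + 93312·x^6 + 209952·x^8)·Dx^3 + (792·x + 9720·x^3 + 34992·x^5 + 104976·x^7)·Dx^4 + (13 + 306·x^2 + 2673·x^4 + 11664·x^6 + 26244·x^8)·Dx^5  (order 5).
h: a_k = 0, 0, -18, 0, 45, 0, -686/5, …
ICs: h(0) = 0, h′(0) = 0, h′′(0) = -36, h′′′(0) = 0, h′′′′(0) = 1080.

f: a_k = 0, -9, 0, 27, 0, -729/5, 0, …
g: a_k = 4, 0, -8, 0, 8/3, 0, -16/45, …
h₀=f·g: eliminate ⇒ L₀, order ≤ 2·2.
h=∫h₀ ⇒ L = L₀·Dx.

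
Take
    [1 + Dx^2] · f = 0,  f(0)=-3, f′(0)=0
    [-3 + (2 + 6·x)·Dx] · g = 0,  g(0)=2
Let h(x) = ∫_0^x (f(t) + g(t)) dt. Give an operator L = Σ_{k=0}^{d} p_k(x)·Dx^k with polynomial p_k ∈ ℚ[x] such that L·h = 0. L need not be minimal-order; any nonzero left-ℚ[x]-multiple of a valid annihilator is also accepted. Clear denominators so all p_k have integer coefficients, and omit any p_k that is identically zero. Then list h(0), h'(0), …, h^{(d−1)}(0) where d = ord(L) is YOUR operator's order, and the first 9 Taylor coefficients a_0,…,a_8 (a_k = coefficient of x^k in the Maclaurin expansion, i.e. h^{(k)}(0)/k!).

L = (-93 - 72·x - 108·x^2)·Dx + (-10 + 18·x + 216·x^2 + 216·x^3)·Dx^2 + (-93 - 72·x - 108·x^2)·Dx^3 + (-10 + 18·x + 216·x^2 + 216·x^3)·Dx^4  (order 4).
h: a_k = 0, -1, 3/2, -1/4, 27/32, -413/320, 567/256, -229603/53760, 72171/8192, …
ICs: h(0) = 0, h′(0) = -1, h′′(0) = 3, h′′′(0) = -3/2.

f: a_k = -3, 0, 3/2, 0, -1/8, 0, 1/240, 0, -1/13440, …
g: a_k = 2, 3, -9/4, 27/8, -405/64, 1701/128, -15309/512, 72171/1024, -2814669/16384, …
L₀ := lclm(L_f,L_g); ord L₀ ≤ 2+1.
Integrate: L := L₀·Dx.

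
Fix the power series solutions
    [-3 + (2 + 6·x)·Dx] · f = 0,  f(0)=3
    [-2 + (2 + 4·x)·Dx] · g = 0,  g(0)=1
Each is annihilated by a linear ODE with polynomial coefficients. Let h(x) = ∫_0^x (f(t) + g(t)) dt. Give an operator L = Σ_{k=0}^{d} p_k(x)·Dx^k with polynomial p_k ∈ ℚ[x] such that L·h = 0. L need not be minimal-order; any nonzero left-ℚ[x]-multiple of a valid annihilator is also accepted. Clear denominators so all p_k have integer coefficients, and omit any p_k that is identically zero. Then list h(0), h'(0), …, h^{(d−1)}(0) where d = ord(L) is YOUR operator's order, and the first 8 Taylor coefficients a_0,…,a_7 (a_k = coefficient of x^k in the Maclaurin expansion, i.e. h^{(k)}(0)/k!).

L = -3·Dx + (5 + 12·x)·Dx^2 + (2 + 10·x + 12·x^2)·Dx^3  (order 3).
h: a_k = 0, 4, 11/4, -31/24, 89/64, -259/128, 5327/1536, -6753/1024, …
ICs: h(0) = 0, h′(0) = 4, h′′(0) = 11/2.

f: a_k = 3, 9/2, -27/8, 81/16, -1215/128, 5103/256, -45927/1024, 216513/2048, …
g: a_k = 1, 1, -1/2, 1/2, -5/8, 7/8, -21/16, 33/16, …
Sum ⇒ L₀ = lclm(L_f,L_g) in ℚ(x)⟨Dx⟩.
Integrate: L := L₀·Dx.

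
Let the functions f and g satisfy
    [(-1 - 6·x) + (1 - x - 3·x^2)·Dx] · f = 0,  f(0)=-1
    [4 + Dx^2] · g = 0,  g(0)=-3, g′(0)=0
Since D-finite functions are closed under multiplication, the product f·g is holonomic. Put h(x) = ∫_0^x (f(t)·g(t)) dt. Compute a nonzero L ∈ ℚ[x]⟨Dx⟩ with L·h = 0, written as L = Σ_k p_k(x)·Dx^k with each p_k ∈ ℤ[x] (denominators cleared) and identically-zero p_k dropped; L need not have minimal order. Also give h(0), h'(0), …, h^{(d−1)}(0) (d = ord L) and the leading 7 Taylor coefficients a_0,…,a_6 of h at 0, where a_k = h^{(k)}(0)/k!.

L = (2 + 4·x + 12·x^2)·Dx + (2 + 12·x)·Dx^2 + (-1 + x + 3·x^2)·Dx^3  (order 3).
h: a_k = 0, 3, 3/2, 2, 15/4, 7, 40/3, …
ICs: h(0) = 0, h′(0) = 3, h′′(0) = 3.

f: a_k = -1, -1, -4, -7, -19, -40, -97, …
g: a_k = -3, 0, 6, 0, -2, 0, 4/15, …
f·g: L₀ = L_f ⊗_s L_g, ord ≤ 1·2.
∫: right-multiply L₀ by Dx.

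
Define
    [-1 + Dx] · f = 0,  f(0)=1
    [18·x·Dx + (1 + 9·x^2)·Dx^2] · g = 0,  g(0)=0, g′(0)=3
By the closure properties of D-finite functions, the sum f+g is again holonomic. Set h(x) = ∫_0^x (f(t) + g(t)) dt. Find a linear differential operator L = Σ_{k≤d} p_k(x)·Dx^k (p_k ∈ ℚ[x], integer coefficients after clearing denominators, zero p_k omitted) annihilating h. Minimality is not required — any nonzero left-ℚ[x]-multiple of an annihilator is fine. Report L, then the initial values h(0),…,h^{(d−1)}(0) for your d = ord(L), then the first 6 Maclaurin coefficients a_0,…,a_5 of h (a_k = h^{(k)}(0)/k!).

f: a_k = 1, 1, 1/2, 1/6, 1/24, 1/120, …
g: a_k = 0, 3, 0, -9, 0, 243/5, …
L₀ := lclm(L_f,L_g); ord L₀ ≤ 1+2.
h=∫h₀ ⇒ L = L₀·Dx.
L = (18 - 18·x - 486·x^2 - 162·x^3)·Dx^2 + (-19 + 468·x^2 - 81·x^4)·Dx^3 + (1 + 18·x + 18·x^2 + 162·x^3 + 81·x^4)·Dx^4  (order 4).
h: a_k = 0, 1, 2, 1/6, -53/24, 1/120, …
ICs: h(0) = 0, h′(0) = 1, h′′(0) = 4, h′′′(0) = 1.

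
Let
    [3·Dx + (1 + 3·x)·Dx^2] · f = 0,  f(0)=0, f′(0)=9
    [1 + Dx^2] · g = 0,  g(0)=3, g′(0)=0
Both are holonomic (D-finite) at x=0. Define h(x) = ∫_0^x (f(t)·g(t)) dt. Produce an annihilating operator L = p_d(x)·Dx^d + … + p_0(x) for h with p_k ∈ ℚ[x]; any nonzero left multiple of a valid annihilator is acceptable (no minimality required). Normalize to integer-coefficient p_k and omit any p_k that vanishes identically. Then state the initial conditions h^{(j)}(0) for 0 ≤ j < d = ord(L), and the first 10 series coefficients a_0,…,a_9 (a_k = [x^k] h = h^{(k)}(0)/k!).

f: a_k = 0, 9, -27/2, 27, -243/4, 729/5, -729/2, 6561/7, -19683/8, 6561, …
g: a_k = 3, 0, -3/2, 0, 1/8, 0, -1/240, 0, 1/13440, 0, …
f·g: L₀ = L_f ⊗_s L_g, ord ≤ 2·2.
∫: right-multiply L₀ by Dx.
L = (-203 - 222·x - 189·x^2 + 432·x^3 + 324·x^4)·Dx + (-84 - 108·x + 648·x^2 + 648·x^3)·Dx^2 + (-208 - 228·x - 54·x^2 + 864·x^3 + 648·x^4)·Dx^3 + (-84 - 108·x + 648·x^2 + 648·x^3)·Dx^4 + (-5 - 6·x + 135·x^2 + 432·x^3 + 324·x^4)·Dx^5  (order 5).
h: a_k = 0, 0, 27/2, -27/2, 135/8, -162/5, 5307/80, -2295/16, 1454037/4480, -60817/80, …
ICs: h(0) = 0, h′(0) = 0, h′′(0) = 27, h′′′(0) = -81, h′′′′(0) = 405.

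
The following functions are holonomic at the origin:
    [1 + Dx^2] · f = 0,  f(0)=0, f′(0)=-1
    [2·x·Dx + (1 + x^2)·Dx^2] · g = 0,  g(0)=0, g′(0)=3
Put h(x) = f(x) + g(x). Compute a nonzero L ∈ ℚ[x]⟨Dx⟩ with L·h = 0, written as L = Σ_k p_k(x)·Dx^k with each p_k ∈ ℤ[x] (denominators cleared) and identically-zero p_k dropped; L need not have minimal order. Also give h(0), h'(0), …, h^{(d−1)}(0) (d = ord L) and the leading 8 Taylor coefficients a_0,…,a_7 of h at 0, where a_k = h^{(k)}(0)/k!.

f: a_k = 0, -1, 0, 1/6, 0, -1/120, 0, 1/5040, …
g: a_k = 0, 3, 0, -1, 0, 3/5, 0, -3/7, …
h₀=f+g: left-lcm gives L₀, ord ≤ 4.
L = (-22·x + 28·x^3 + 2·x^5)·Dx + (-1 + 7·x^2 + 9·x^4 + x^6)·Dx^2 + (-22·x + 28·x^3 + 2·x^5)·Dx^3 + (-1 + 7·x^2 + 9·x^4 + x^6)·Dx^4  (order 4).
h: a_k = 0, 2, 0, -5/6, 0, 71/120, 0, -2159/5040, …
ICs: h(0) = 0, h′(0) = 2, h′′(0) = 0, h′′′(0) = -5.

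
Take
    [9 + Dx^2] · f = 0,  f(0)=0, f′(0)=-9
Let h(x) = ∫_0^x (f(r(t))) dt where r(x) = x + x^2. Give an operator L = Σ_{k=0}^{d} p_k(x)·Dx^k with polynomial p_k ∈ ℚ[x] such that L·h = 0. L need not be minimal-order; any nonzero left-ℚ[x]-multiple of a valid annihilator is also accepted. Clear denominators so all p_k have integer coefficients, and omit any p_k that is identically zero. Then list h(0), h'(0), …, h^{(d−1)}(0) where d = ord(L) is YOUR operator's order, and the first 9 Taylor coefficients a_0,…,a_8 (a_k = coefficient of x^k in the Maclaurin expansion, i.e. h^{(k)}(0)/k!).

f: a_k = 0, -9, 0, 27/2, 0, -243/40, 0, 729/560, 0, …
h₀=f(r): pull back L_f along r ⇒ L₀.
∫: right-multiply L₀ by Dx.
L = (9 + 54·x + 108·x^2 + 72·x^3)·Dx - 2·Dx^2 + (1 + 2·x)·Dx^3  (order 3).
h: a_k = 0, 0, -9/2, -3, 27/8, 81/10, 459/80, -135/56, -33291/4480, …
ICs: h(0) = 0, h′(0) = 0, h′′(0) = -9.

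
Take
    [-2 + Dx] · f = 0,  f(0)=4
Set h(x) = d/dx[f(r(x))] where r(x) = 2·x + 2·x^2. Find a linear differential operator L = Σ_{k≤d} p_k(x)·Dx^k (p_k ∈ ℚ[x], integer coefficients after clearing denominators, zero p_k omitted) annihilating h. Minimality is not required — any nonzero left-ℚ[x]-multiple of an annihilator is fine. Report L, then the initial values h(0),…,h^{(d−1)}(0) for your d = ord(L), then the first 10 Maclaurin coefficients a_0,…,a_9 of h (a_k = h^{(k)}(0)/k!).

L = (6 + 16·x + 16·x^2) + (-1 - 2·x)·Dx  (order 1).
h: a_k = 16, 96, 320, 2432/3, 1664, 44288/15, 208384/45, 46080/7, 2703872/315, 29477888/2835, …
ICs: h(0) = 16.

f: a_k = 4, 8, 8, 16/3, 8/3, 16/15, 16/45, 32/315, 8/315, 16/2835, …
L₀ from L_f via x↦r, Dx↦r'^{-1}Dx.
Differentiate: ansatz ord ≤ ord L₀ ⇒ L.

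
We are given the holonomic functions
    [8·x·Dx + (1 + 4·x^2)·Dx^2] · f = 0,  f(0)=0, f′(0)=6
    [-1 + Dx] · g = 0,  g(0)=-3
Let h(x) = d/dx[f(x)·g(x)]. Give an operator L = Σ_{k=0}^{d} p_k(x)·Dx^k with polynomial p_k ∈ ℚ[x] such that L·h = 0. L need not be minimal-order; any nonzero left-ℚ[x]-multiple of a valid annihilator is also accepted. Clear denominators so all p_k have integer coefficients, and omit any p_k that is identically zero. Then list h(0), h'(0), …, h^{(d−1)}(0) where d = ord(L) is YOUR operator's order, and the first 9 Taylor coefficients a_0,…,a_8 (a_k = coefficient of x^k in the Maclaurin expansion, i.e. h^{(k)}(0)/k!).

f: a_k = 0, 6, 0, -8, 0, 96/5, 0, -384/7, 0, …
g: a_k = -3, -3, -3/2, -1/2, -1/8, -1/40, -1/240, -1/1680, -1/13440, …
L₀ := L_f ⊗_s L_g (sym. prod.), ord ≤ 2.
Differentiate: ansatz ord ≤ ord L₀ ⇒ L.
L = (-7 - 16·x + 104·x^2 - 64·x^3 + 16·x^4) + (6 + 24·x - 112·x^2 + 96·x^3 - 32·x^4)·Dx + (1 - 8·x + 8·x^2 - 32·x^3 + 16·x^4)·Dx^2  (order 2).
h: a_k = -18, -36, 45, 84, -927/4, -645/2, 38289/40, 43447/35, -8710761/2240, …
ICs: h(0) = -18, h′(0) = -36.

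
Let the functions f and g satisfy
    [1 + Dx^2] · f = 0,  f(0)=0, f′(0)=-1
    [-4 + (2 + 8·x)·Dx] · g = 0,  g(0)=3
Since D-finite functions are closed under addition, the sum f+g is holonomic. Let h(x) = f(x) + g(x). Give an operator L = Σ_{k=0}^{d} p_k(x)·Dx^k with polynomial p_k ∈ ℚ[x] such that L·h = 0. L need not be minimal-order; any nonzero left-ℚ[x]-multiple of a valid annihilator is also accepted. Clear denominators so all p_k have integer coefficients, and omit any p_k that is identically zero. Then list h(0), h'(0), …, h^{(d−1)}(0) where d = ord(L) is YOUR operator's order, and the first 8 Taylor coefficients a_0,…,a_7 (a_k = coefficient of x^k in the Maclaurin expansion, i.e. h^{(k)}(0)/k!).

f: a_k = 0, -1, 0, 1/6, 0, -1/120, 0, 1/5040, …
g: a_k = 3, 6, -6, 12, -30, 84, -252, 792, …
h₀=f+g: left-lcm gives L₀, ord ≤ 3.
L = (-26 - 16·x - 32·x^2) + (-3 - 4·x + 48·x^2 + 64·x^3)·Dx + (-26 - 16·x - 32·x^2)·Dx^2 + (-3 - 4·x + 48·x^2 + 64·x^3)·Dx^3  (order 3).
h: a_k = 3, 5, -6, 73/6, -30, 10079/120, -252, 3991681/5040, …
ICs: h(0) = 3, h′(0) = 5, h′′(0) = -12.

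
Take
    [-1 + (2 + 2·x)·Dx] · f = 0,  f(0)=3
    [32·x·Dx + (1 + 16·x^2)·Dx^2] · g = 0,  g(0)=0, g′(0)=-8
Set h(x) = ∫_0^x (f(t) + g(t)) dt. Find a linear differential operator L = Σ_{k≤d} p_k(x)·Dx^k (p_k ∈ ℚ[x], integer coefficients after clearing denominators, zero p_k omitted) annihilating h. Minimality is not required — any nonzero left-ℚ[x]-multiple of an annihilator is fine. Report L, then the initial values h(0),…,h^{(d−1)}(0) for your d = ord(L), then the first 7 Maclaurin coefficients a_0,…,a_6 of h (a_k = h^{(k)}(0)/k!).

L = (-64 - 160·x + 3072·x^2 + 1536·x^3)·Dx^2 + (-131 - 256·x + 5920·x^2 + 12288·x^3 + 5376·x^4)·Dx^3 + (-2 + 126·x + 192·x^2 + 2112·x^3 + 3584·x^4 + 1536·x^5)·Dx^4  (order 4).
h: a_k = 0, 3, -13/4, -1/8, 2057/192, -3/128, -524183/7680, …
ICs: h(0) = 0, h′(0) = 3, h′′(0) = -13/2, h′′′(0) = -3/4.

f: a_k = 3, 3/2, -3/8, 3/16, -15/128, 21/256, -63/1024, …
g: a_k = 0, -8, 0, 128/3, 0, -2048/5, 0, …
L₀ := lclm(L_f,L_g); ord L₀ ≤ 1+2.
Integrate: L := L₀·Dx.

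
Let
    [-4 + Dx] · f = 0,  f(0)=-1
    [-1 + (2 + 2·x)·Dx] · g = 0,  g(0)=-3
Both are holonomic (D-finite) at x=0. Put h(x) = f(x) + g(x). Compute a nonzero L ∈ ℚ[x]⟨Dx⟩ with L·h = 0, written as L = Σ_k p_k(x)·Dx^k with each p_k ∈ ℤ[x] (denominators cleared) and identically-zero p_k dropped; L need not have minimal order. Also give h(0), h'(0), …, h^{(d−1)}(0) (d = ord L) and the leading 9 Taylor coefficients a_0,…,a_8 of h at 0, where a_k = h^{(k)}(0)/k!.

L = (36 + 32·x) + (-65 - 128·x - 64·x^2)·Dx + (14 + 30·x + 16·x^2)·Dx^2  (order 2).
h: a_k = -4, -11/2, -61/8, -521/48, -4051/384, -33083/3840, -259309/46080, -2128337/645120, -16371811/10321920, …
ICs: h(0) = -4, h′(0) = -11/2.

f: a_k = -1, -4, -8, -32/3, -32/3, -128/15, -256/45, -1024/315, -512/315, …
g: a_k = -3, -3/2, 3/8, -3/16, 15/128, -21/256, 63/1024, -99/2048, 1287/32768, …
Sum ⇒ L₀ = lclm(L_f,L_g) in ℚ(x)⟨Dx⟩.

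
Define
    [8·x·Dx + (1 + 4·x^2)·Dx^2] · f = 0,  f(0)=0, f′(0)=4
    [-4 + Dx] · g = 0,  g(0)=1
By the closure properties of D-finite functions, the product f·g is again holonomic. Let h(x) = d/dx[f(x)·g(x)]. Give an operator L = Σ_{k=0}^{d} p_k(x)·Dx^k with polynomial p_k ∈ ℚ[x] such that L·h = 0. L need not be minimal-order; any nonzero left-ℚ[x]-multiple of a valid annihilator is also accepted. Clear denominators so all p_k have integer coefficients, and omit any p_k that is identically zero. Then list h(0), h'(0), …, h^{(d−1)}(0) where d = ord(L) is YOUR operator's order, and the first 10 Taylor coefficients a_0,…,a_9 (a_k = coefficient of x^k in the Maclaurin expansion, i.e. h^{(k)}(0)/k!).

f: a_k = 0, 4, 0, -16/3, 0, 64/5, 0, -256/7, 0, 1024/9, …
g: a_k = 1, 4, 8, 32/3, 32/3, 128/15, 256/45, 1024/315, 512/315, 2048/2835, …
f·g: L₀ = L_f ⊗_s L_g, ord ≤ 2·1.
Differentiate: ansatz ord ≤ ord L₀ ⇒ L.
L = (8 - 64·x + 224·x^2 - 256·x^3 + 256·x^4) + (-6 + 24·x - 88·x^2 + 96·x^3 - 128·x^4)·Dx + (1 - 2·x + 8·x^2 - 8·x^3 + 16·x^4)·Dx^2  (order 2).
h: a_k = 4, 32, 80, 256/3, 64, 512/3, 3328/15, -106496/315, -62464/105, 647168/405, …
ICs: h(0) = 4, h′(0) = 32.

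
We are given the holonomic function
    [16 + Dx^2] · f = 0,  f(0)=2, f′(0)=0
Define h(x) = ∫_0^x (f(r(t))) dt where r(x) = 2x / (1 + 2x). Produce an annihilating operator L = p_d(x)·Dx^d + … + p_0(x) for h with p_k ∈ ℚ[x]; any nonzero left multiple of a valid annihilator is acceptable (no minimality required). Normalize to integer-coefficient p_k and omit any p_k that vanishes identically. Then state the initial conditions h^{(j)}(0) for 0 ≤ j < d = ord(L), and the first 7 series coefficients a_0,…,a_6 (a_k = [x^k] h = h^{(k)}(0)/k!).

f: a_k = 2, 0, -16, 0, 64/3, 0, -512/45, …
L₀ from L_f via x↦r, Dx↦r'^{-1}Dx.
Integrate: L := L₀·Dx.
L = 64·Dx + (4 + 24·x + 48·x^2 + 32·x^3)·Dx^2 + (1 + 8·x + 24·x^2 + 32·x^3 + 16·x^4)·Dx^3  (order 3).
h: a_k = 0, 2, 0, -64/3, 64, -256/3, -1024/9, …
ICs: h(0) = 0, h′(0) = 2, h′′(0) = 0.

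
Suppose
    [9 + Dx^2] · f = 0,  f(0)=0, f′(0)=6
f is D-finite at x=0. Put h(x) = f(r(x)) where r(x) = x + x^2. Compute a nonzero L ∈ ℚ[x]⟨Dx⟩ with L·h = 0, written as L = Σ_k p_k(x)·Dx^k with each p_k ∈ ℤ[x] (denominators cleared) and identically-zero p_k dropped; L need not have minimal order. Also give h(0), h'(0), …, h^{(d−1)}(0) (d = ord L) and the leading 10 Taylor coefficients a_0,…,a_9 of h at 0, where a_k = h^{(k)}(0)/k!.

L = (9 + 54·x + 108·x^2 + 72·x^3) - 2·Dx + (1 + 2·x)·Dx^2  (order 2).
h: a_k = 0, 6, 6, -9, -27, -459/20, 45/4, 11097/280, 1377/40, 4779/2240, …
ICs: h(0) = 0, h′(0) = 6.

f: a_k = 0, 6, 0, -9, 0, 81/20, 0, -243/280, 0, 243/2240, …
Substitute x→r, Dx→(1/r')Dx; clear ⇒ L₀.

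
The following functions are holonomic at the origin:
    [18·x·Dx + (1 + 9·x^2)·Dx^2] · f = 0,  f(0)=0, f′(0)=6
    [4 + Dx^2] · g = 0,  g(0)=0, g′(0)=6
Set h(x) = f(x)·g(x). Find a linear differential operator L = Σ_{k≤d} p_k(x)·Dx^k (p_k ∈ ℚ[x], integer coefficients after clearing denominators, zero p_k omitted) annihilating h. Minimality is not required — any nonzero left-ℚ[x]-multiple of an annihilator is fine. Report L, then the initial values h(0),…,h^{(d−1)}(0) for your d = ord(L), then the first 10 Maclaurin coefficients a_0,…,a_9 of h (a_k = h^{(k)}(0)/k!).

L = (2080 + 50256·x^2 + 89424·x^4 + 186624·x^6 + 419904·x^8) + (3168·x + 38880·x^3 + 139968·x^5 + 419904·x^7)·Dx + (572 + 13788·x^2 + 33048·x^4 + 93312·x^6 + 209952·x^8)·Dx^2 + (792·x + 9720·x^3 + 34992·x^5 + 104976·x^7)·Dx^3 + (13 + 306·x^2 + 2673·x^4 + 11664·x^6 + 26244·x^8)·Dx^4  (order 4).
h: a_k = 0, 0, 36, 0, -132, 0, 660, 0, -20764/5, 0, …
ICs: h(0) = 0, h′(0) = 0, h′′(0) = 72, h′′′(0) = 0.

f: a_k = 0, 6, 0, -18, 0, 486/5, 0, -4374/7, 0, 4374, …
g: a_k = 0, 6, 0, -4, 0, 4/5, 0, -8/105, 0, 4/945, …
f·g: L₀ = L_f ⊗_s L_g, ord ≤ 2·2.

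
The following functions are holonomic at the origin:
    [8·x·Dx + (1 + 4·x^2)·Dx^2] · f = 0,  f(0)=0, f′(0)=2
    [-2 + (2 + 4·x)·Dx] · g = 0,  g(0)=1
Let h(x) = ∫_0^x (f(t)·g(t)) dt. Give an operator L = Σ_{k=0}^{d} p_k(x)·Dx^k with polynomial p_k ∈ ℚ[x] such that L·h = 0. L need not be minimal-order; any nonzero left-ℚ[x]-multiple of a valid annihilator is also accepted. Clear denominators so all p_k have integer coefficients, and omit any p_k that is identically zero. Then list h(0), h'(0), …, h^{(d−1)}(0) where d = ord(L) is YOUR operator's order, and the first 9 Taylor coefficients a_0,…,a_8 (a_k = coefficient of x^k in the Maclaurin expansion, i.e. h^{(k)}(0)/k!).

L = (3 - 8·x - 4·x^2)·Dx + (-2 + 4·x + 24·x^2 + 16·x^3)·Dx^2 + (1 + 4·x + 8·x^2 + 16·x^3 + 16·x^4)·Dx^3  (order 3).
h: a_k = 0, 0, 1, 2/3, -11/12, -1/3, 389/360, 409/420, -18853/6720, …
ICs: h(0) = 0, h′(0) = 0, h′′(0) = 2.

f: a_k = 0, 2, 0, -8/3, 0, 32/5, 0, -128/7, 0, …
g: a_k = 1, 1, -1/2, 1/2, -5/8, 7/8, -21/16, 33/16, -429/128, …
h₀=f·g: eliminate ⇒ L₀, order ≤ 2·1.
∫: right-multiply L₀ by Dx.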